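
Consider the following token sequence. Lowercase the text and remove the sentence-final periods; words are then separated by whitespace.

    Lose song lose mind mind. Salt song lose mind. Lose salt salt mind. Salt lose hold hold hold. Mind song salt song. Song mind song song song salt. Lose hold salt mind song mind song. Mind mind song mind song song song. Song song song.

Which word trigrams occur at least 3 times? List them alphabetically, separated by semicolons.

Trigram counts meeting the condition (at least 3 times):
  mind song mind: 3
  song mind song: 3
  song song song: 5

mind song mind; song mind song; song song song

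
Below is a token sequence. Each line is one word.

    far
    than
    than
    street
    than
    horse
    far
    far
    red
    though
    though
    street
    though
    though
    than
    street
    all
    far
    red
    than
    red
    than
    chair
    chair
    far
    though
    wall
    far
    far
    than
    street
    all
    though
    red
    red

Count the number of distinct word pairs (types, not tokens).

26

35 tokens → 34 bigram windows in total.
Repeated bigrams (each contributes count−1 duplicates):
  than street: 3
  far far: 2
  far red: 2
  far than: 2
  red than: 2
  street all: 2
  though though: 2
8 duplicate windows → 34 − 8 = 26 distinct.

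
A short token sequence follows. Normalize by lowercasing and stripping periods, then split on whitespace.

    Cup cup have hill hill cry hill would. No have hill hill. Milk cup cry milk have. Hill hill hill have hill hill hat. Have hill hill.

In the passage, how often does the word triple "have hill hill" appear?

Scanning the 25 overlapping trigram windows for "have hill hill":
  position 3–5: have hill hill
  position 10–12: have hill hill
  position 17–19: have hill hill
  position 21–23: have hill hill
  position 25–27: have hill hill

5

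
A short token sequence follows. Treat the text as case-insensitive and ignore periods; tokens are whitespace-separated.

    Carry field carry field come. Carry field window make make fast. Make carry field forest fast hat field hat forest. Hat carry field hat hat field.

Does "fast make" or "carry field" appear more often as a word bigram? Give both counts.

"carry field" (5 vs 1)

"fast make": 1 occurrence
"carry field": 5 occurrences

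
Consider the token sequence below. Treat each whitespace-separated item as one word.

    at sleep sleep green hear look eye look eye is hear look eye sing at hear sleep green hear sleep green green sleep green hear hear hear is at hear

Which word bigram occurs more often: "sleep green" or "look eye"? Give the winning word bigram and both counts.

"sleep green": 4 occurrences
"look eye": 3 occurrences

"sleep green" (4 vs 3)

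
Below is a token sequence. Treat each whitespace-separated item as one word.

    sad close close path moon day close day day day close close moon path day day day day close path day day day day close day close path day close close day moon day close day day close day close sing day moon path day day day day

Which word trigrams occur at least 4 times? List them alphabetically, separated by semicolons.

Trigram counts meeting the condition (at least 4 times):
  day close day: 4
  day day close: 4
  day day day: 7

day close day; day day close; day day day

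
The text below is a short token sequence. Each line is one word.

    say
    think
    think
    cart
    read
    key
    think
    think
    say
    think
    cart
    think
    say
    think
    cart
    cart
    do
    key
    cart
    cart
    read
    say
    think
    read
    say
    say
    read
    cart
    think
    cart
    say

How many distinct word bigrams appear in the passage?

31 tokens → 30 bigram windows in total.
Repeated bigrams (each contributes count−1 duplicates):
  say think: 4
  think cart: 4
  cart cart: 2
  cart read: 2
  cart think: 2
  read say: 2
  think say: 2
  think think: 2
12 duplicate windows → 30 − 12 = 18 distinct.

18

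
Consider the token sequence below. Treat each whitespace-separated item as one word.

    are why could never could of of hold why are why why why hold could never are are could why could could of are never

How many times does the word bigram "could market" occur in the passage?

Scanning the 24 overlapping bigram windows for "could market":
  (none found)

0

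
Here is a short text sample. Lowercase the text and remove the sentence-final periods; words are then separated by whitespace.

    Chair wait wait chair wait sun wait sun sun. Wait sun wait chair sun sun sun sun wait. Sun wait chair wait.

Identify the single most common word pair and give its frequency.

"sun wait", 5 times

Bigram frequencies (highest first):
  sun wait: 5
  wait sun: 4
  sun sun: 4
  chair wait: 3
  wait chair: 3
  wait wait: 1
  … (1 more, each ≤ 1)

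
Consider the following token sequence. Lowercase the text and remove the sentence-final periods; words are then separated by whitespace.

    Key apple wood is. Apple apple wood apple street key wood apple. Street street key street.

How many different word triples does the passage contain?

16 tokens → 14 trigram windows in total.
Repeated trigrams (each contributes count−1 duplicates):
  wood apple street: 2
1 duplicate windows → 14 − 1 = 13 distinct.

13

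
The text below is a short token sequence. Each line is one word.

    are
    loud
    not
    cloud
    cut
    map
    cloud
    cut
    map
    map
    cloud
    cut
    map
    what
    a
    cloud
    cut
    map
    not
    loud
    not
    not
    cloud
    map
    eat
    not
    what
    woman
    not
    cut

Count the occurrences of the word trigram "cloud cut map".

4

Scanning the 28 overlapping trigram windows for "cloud cut map":
  position 4–6: cloud cut map
  position 7–9: cloud cut map
  position 11–13: cloud cut map
  position 16–18: cloud cut map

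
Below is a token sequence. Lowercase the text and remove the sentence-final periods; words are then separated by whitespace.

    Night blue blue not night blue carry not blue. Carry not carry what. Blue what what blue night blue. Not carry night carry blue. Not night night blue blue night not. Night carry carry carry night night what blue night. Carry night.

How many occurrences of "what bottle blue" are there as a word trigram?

0

Scanning the 40 overlapping trigram windows for "what bottle blue":
  (none found)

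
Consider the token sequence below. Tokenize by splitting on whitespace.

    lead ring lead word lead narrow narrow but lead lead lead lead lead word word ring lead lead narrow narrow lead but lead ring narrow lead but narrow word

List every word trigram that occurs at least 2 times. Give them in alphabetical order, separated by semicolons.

Trigram counts meeting the condition (at least 2 times):
  lead lead lead: 3
  lead narrow narrow: 2
  narrow lead but: 2

lead lead lead; lead narrow narrow; narrow lead but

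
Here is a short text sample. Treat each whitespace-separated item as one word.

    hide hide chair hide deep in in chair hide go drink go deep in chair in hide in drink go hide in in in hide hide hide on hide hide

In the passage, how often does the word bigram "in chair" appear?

2

Scanning the 29 overlapping bigram windows for "in chair":
  position 7–8: in chair
  position 14–15: in chair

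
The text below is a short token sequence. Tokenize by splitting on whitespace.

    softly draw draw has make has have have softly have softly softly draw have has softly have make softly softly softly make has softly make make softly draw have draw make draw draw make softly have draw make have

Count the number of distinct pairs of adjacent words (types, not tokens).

21

39 tokens → 38 bigram windows in total.
Repeated bigrams (each contributes count−1 duplicates):
  draw make: 3
  make softly: 3
  softly draw: 3
  softly have: 3
  softly softly: 3
  draw draw: 2
  draw have: 2
  has softly: 2
  … (4 more repeated)
17 duplicate windows → 38 − 17 = 21 distinct.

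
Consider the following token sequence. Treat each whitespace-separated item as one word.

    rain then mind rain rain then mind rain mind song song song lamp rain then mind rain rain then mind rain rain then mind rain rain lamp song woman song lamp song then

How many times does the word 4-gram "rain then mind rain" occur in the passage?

Scanning the 30 overlapping 4-gram windows for "rain then mind rain":
  position 1–4: rain then mind rain
  position 5–8: rain then mind rain
  position 14–17: rain then mind rain
  position 18–21: rain then mind rain
  position 22–25: rain then mind rain

5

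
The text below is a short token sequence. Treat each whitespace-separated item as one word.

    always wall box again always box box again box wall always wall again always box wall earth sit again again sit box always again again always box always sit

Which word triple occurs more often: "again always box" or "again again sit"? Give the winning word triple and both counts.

"again always box" (3 vs 1)

"again always box": 3 occurrences
"again again sit": 1 occurrence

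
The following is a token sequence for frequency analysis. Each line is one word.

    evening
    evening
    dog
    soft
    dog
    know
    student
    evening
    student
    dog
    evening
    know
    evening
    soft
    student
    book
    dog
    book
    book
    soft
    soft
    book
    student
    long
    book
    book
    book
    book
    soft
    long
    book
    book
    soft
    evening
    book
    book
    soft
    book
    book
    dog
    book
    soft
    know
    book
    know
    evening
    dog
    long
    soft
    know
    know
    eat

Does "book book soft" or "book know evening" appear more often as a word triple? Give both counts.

"book book soft": 4 occurrences
"book know evening": 1 occurrence

"book book soft" (4 vs 1)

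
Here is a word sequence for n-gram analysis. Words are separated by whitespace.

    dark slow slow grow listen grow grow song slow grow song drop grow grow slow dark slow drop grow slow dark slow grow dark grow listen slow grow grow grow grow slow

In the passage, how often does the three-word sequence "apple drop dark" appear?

Scanning the 30 overlapping trigram windows for "apple drop dark":
  (none found)

0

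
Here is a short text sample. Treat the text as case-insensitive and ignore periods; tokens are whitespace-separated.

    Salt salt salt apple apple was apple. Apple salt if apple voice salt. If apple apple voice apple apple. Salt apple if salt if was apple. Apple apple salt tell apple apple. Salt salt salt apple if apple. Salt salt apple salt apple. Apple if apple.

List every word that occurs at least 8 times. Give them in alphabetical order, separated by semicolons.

apple; salt

Unigram counts meeting the condition (at least 8 times):
  apple: 21
  salt: 14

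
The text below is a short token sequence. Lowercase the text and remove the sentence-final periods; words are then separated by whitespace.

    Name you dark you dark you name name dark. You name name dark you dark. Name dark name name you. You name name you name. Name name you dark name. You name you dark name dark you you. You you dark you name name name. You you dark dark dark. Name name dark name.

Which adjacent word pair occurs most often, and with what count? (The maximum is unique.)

"name name", 9 times

Bigram frequencies (highest first):
  name name: 9
  name you: 7
  you dark: 7
  dark you: 6
  you name: 6
  dark name: 6
  … (3 more, each ≤ 5)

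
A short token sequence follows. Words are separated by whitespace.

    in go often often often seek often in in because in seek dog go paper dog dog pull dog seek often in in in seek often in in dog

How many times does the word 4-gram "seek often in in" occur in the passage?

3

Scanning the 26 overlapping 4-gram windows for "seek often in in":
  position 6–9: seek often in in
  position 20–23: seek often in in
  position 25–28: seek often in in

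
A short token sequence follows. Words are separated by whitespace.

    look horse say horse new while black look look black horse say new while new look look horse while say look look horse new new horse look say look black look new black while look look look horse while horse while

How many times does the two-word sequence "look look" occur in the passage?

Scanning the 40 overlapping bigram windows for "look look":
  position 8–9: look look
  position 16–17: look look
  position 21–22: look look
  position 35–36: look look
  position 36–37: look look

5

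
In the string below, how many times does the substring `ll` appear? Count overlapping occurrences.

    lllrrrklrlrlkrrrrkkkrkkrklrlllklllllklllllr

12

Sliding a length-2 window over the 43 characters (42 positions):
  position 1–2: ll
  position 2–3: ll
  position 28–29: ll
  position 29–30: ll
  position 32–33: ll
  position 33–34: ll
  position 34–35: ll
  position 35–36: ll
  position 38–39: ll
  position 39–40: ll
  … (2 more)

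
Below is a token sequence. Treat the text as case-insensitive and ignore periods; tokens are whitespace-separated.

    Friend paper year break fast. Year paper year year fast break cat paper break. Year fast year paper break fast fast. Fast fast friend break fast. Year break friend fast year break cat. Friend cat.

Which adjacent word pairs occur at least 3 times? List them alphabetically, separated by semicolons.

Bigram counts meeting the condition (at least 3 times):
  break fast: 3
  fast fast: 3
  fast year: 4
  year break: 3

break fast; fast fast; fast year; year break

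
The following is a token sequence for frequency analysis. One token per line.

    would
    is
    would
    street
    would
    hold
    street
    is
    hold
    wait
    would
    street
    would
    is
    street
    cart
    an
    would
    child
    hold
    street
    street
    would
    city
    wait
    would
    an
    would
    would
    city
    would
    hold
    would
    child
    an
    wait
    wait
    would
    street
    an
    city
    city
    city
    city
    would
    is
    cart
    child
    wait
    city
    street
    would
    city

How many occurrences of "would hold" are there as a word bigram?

2

Scanning the 52 overlapping bigram windows for "would hold":
  position 5–6: would hold
  position 31–32: would hold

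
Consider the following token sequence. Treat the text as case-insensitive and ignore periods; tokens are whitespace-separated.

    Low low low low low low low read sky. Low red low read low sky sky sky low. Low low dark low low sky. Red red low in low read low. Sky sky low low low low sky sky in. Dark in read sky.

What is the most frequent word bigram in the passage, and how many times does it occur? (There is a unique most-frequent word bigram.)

Bigram frequencies (highest first):
  low low: 12
  low sky: 4
  sky sky: 4
  low read: 3
  sky low: 3
  read sky: 2
  … (13 more, each ≤ 2)

"low low", 12 times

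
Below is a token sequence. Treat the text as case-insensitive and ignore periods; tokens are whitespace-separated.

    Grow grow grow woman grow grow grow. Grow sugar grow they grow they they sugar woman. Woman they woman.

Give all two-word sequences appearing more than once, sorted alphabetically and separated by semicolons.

grow grow; grow they

Bigram counts meeting the condition (more than once):
  grow grow: 5
  grow they: 2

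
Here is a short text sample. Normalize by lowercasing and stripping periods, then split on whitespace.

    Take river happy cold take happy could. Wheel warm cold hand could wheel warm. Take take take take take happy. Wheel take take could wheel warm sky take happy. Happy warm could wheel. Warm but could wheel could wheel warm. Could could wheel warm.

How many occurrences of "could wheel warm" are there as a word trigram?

6

Scanning the 42 overlapping trigram windows for "could wheel warm":
  position 7–9: could wheel warm
  position 12–14: could wheel warm
  position 24–26: could wheel warm
  position 32–34: could wheel warm
  position 38–40: could wheel warm
  position 42–44: could wheel warm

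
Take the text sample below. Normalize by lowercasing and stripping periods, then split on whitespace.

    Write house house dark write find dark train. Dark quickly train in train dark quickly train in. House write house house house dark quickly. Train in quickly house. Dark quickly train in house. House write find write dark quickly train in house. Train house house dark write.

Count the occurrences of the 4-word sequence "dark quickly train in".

Scanning the 44 overlapping 4-gram windows for "dark quickly train in":
  position 9–12: dark quickly train in
  position 14–17: dark quickly train in
  position 23–26: dark quickly train in
  position 29–32: dark quickly train in
  position 38–41: dark quickly train in

5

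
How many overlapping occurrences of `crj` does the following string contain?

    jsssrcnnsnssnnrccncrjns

1

Sliding a length-3 window over the 23 characters (21 positions):
  position 19–21: crj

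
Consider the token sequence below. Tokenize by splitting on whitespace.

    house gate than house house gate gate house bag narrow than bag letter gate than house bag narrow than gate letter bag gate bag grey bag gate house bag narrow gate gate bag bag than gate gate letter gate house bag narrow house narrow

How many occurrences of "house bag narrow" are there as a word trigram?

Scanning the 42 overlapping trigram windows for "house bag narrow":
  position 8–10: house bag narrow
  position 16–18: house bag narrow
  position 28–30: house bag narrow
  position 40–42: house bag narrow

4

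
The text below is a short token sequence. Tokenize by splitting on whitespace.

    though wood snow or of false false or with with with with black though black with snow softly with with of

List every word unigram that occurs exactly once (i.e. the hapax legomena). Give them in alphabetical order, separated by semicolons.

softly; wood

Unigram counts meeting the condition (exactly once (i.e. the hapax legomena)):
  softly: 1
  wood: 1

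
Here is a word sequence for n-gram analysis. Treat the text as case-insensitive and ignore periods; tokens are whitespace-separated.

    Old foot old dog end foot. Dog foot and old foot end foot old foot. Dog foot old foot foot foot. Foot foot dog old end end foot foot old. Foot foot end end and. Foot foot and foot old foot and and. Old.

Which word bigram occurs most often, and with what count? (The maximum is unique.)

Bigram frequencies (highest first):
  foot foot: 7
  old foot: 6
  foot old: 5
  end foot: 3
  foot dog: 3
  foot and: 3
  … (11 more, each ≤ 2)

"foot foot", 7 times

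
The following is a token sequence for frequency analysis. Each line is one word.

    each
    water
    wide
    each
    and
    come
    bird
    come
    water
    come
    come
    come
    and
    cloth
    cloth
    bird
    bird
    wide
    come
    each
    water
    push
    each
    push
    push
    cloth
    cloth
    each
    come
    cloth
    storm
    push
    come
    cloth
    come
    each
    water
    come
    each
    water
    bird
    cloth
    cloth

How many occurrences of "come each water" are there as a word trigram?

3

Scanning the 41 overlapping trigram windows for "come each water":
  position 19–21: come each water
  position 35–37: come each water
  position 38–40: come each water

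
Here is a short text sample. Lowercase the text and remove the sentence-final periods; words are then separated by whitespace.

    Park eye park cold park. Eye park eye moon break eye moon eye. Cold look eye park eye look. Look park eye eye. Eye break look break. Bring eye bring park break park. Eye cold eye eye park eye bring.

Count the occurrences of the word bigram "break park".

1

Scanning the 39 overlapping bigram windows for "break park":
  position 32–33: break park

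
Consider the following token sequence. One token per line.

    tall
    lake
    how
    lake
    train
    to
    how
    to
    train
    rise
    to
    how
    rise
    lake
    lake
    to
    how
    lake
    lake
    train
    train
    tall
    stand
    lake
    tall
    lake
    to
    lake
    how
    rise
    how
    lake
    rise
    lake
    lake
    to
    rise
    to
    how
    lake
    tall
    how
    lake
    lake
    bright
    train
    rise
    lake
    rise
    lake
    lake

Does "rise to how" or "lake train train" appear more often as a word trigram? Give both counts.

"rise to how" (2 vs 1)

"rise to how": 2 occurrences
"lake train train": 1 occurrence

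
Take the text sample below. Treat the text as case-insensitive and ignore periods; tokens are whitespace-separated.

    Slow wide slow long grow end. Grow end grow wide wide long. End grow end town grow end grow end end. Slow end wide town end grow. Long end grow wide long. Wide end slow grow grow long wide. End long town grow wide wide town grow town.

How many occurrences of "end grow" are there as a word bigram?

Scanning the 47 overlapping bigram windows for "end grow":
  position 6–7: end grow
  position 8–9: end grow
  position 13–14: end grow
  position 18–19: end grow
  position 26–27: end grow
  position 29–30: end grow

6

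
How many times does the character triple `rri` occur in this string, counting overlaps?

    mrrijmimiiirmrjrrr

1

Sliding a length-3 window over the 18 characters (16 positions):
  position 2–4: rri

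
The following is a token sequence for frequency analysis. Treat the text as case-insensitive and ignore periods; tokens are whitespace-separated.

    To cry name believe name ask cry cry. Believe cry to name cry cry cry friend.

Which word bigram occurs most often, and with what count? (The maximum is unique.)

Bigram frequencies (highest first):
  cry cry: 3
  to cry: 1
  cry name: 1
  name believe: 1
  believe name: 1
  name ask: 1
  … (7 more, each ≤ 1)

"cry cry", 3 times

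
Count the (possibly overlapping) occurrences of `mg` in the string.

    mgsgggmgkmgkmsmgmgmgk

6

Sliding a length-2 window over the 21 characters (20 positions):
  position 1–2: mg
  position 7–8: mg
  position 10–11: mg
  position 15–16: mg
  position 17–18: mg
  position 19–20: mg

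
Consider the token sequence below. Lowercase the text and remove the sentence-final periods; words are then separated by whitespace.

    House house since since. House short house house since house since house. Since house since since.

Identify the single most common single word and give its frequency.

"house", 8 times

Unigram frequencies (highest first):
  house: 8
  since: 7
  short: 1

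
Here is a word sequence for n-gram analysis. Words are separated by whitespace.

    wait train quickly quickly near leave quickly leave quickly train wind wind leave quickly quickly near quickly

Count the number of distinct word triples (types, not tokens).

14

17 tokens → 15 trigram windows in total.
Repeated trigrams (each contributes count−1 duplicates):
  quickly quickly near: 2
1 duplicate windows → 15 − 1 = 14 distinct.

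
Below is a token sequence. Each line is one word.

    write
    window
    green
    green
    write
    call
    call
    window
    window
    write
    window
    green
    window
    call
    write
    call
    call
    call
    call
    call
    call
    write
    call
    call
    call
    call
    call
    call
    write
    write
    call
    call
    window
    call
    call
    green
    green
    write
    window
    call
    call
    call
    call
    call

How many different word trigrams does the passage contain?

23

44 tokens → 42 trigram windows in total.
Repeated trigrams (each contributes count−1 duplicates):
  call call call: 11
  write call call: 4
  call call window: 2
  call call write: 2
  call write call: 2
  green green write: 2
  window call call: 2
  write window green: 2
19 duplicate windows → 42 − 19 = 23 distinct.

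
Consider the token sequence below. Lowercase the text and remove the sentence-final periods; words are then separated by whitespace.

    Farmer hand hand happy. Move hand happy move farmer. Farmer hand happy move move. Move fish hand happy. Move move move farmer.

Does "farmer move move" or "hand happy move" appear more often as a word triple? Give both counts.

"farmer move move": 0 occurrences
"hand happy move": 4 occurrences

"hand happy move" (4 vs 0)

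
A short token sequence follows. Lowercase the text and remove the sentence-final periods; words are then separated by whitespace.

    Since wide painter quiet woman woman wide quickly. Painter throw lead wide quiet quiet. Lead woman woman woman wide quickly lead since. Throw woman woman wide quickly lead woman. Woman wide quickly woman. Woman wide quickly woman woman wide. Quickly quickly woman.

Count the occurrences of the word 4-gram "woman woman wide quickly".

6

Scanning the 39 overlapping 4-gram windows for "woman woman wide quickly":
  position 5–8: woman woman wide quickly
  position 17–20: woman woman wide quickly
  position 24–27: woman woman wide quickly
  position 29–32: woman woman wide quickly
  position 33–36: woman woman wide quickly
  position 37–40: woman woman wide quickly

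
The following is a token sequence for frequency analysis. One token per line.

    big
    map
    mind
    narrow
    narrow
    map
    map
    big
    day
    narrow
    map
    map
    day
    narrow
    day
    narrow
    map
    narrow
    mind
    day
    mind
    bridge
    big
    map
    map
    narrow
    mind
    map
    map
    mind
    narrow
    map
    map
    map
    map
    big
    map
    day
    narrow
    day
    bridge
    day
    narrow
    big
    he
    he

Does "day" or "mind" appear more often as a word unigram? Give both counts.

"day" (7 vs 5)

"day": 7 occurrences
"mind": 5 occurrences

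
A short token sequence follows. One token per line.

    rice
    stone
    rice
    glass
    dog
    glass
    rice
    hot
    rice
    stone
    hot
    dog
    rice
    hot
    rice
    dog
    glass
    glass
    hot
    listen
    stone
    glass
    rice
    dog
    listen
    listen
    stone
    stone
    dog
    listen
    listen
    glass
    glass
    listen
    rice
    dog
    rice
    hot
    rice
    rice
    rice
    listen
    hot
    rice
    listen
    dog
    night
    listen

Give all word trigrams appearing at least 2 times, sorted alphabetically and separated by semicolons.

Trigram counts meeting the condition (at least 2 times):
  dog listen listen: 2
  dog rice hot: 2
  rice hot rice: 3

dog listen listen; dog rice hot; rice hot rice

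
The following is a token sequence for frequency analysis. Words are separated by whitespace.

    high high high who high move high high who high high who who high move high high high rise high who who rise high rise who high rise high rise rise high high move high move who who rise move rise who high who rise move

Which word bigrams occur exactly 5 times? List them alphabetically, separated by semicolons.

Bigram counts meeting the condition (exactly 5 times):
  high who: 5
  who high: 5

high who; who high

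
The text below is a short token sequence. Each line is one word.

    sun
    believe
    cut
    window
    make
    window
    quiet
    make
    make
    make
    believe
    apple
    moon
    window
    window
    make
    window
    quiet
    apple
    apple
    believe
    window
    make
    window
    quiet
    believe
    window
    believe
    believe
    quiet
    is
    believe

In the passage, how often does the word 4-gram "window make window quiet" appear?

3

Scanning the 29 overlapping 4-gram windows for "window make window quiet":
  position 4–7: window make window quiet
  position 15–18: window make window quiet
  position 22–25: window make window quiet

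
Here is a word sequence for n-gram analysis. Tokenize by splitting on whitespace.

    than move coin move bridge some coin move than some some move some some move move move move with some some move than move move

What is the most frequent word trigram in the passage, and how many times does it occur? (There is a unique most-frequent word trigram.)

Trigram frequencies (highest first):
  some some move: 3
  move move move: 2
  than move coin: 1
  move coin move: 1
  coin move bridge: 1
  move bridge some: 1
  … (14 more, each ≤ 1)

"some some move", 3 times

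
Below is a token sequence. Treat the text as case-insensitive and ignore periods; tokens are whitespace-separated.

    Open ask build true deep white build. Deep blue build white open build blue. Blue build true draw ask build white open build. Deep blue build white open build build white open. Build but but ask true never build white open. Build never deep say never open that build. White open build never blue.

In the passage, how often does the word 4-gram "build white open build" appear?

Scanning the 51 overlapping 4-gram windows for "build white open build":
  position 10–13: build white open build
  position 20–23: build white open build
  position 26–29: build white open build
  position 30–33: build white open build
  position 39–42: build white open build
  position 49–52: build white open build

6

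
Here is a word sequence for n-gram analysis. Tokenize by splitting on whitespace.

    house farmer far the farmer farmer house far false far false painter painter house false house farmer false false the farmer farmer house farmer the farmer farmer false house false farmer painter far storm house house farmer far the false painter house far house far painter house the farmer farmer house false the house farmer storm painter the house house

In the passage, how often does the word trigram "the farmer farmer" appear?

Scanning the 58 overlapping trigram windows for "the farmer farmer":
  position 4–6: the farmer farmer
  position 20–22: the farmer farmer
  position 25–27: the farmer farmer
  position 48–50: the farmer farmer

4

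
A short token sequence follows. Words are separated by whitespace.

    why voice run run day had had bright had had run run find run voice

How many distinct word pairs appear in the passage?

15 tokens → 14 bigram windows in total.
Repeated bigrams (each contributes count−1 duplicates):
  had had: 2
  run run: 2
2 duplicate windows → 14 − 2 = 12 distinct.

12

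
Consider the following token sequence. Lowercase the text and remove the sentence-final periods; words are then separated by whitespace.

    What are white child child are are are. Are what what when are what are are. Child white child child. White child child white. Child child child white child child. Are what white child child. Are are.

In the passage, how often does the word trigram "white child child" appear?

6

Scanning the 35 overlapping trigram windows for "white child child":
  position 3–5: white child child
  position 18–20: white child child
  position 21–23: white child child
  position 24–26: white child child
  position 28–30: white child child
  position 33–35: white child child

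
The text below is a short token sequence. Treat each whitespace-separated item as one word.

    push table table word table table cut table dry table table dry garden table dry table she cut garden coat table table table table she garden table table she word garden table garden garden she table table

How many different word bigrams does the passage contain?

22

37 tokens → 36 bigram windows in total.
Repeated bigrams (each contributes count−1 duplicates):
  table table: 8
  garden table: 3
  table dry: 3
  table she: 3
  dry table: 2
14 duplicate windows → 36 − 14 = 22 distinct.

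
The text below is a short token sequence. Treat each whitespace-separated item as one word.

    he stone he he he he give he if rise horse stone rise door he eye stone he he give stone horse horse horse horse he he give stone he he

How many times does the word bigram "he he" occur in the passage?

Scanning the 30 overlapping bigram windows for "he he":
  position 3–4: he he
  position 4–5: he he
  position 5–6: he he
  position 18–19: he he
  position 26–27: he he
  position 30–31: he he

6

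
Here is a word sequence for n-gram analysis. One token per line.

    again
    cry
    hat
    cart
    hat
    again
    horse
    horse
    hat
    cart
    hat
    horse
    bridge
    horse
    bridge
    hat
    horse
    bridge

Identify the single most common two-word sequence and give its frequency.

"horse bridge", 3 times

Bigram frequencies (highest first):
  horse bridge: 3
  hat cart: 2
  cart hat: 2
  hat horse: 2
  again cry: 1
  cry hat: 1
  … (6 more, each ≤ 1)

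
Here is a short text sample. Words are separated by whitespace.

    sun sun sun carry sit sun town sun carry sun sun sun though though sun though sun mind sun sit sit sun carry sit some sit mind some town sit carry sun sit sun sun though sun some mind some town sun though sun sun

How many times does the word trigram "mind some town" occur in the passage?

2

Scanning the 43 overlapping trigram windows for "mind some town":
  position 27–29: mind some town
  position 39–41: mind some town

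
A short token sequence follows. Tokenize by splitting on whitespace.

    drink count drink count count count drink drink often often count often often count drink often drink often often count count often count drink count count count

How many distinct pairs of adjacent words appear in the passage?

27 tokens → 26 bigram windows in total.
Repeated bigrams (each contributes count−1 duplicates):
  count count: 5
  count drink: 4
  often count: 4
  drink count: 3
  drink often: 3
  often often: 3
  count often: 2
17 duplicate windows → 26 − 17 = 9 distinct.

9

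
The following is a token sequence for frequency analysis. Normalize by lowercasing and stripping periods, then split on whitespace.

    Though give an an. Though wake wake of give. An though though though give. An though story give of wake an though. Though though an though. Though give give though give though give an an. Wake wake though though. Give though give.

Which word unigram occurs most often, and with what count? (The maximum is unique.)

"though", 16 times

Unigram frequencies (highest first):
  though: 16
  give: 10
  an: 8
  wake: 5
  of: 2
  story: 1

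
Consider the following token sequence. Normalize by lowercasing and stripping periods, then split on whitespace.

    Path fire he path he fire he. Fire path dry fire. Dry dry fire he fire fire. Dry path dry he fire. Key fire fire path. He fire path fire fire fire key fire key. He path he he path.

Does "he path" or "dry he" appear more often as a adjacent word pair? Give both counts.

"he path": 3 occurrences
"dry he": 1 occurrence

"he path" (3 vs 1)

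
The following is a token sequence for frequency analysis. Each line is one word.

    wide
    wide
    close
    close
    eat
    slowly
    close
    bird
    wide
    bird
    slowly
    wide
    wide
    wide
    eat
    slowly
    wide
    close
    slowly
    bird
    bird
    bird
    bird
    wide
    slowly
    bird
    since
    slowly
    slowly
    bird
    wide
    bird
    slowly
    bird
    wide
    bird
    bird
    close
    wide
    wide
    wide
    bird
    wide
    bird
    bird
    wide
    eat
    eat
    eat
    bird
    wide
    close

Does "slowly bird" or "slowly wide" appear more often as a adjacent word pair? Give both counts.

"slowly bird": 4 occurrences
"slowly wide": 2 occurrences

"slowly bird" (4 vs 2)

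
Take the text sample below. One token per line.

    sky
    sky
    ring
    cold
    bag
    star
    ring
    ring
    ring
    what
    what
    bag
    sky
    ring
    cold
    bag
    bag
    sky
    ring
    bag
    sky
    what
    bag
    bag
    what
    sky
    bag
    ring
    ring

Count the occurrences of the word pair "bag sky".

Scanning the 28 overlapping bigram windows for "bag sky":
  position 12–13: bag sky
  position 17–18: bag sky
  position 20–21: bag sky

3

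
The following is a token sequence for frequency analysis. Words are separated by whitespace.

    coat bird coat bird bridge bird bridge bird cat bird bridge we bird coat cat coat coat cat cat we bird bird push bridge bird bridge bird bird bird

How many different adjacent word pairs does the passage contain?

16

29 tokens → 28 bigram windows in total.
Repeated bigrams (each contributes count−1 duplicates):
  bird bridge: 4
  bridge bird: 4
  bird bird: 3
  bird coat: 2
  coat bird: 2
  coat cat: 2
  we bird: 2
12 duplicate windows → 28 − 12 = 16 distinct.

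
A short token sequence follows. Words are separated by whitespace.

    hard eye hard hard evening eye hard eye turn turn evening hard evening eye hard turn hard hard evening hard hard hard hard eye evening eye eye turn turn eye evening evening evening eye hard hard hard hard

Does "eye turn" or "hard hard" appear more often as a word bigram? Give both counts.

"eye turn": 2 occurrences
"hard hard": 8 occurrences

"hard hard" (8 vs 2)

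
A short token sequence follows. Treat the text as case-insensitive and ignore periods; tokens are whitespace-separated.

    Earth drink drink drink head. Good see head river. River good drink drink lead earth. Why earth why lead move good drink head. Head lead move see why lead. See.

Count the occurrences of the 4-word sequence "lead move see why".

1

Scanning the 27 overlapping 4-gram windows for "lead move see why":
  position 25–28: lead move see why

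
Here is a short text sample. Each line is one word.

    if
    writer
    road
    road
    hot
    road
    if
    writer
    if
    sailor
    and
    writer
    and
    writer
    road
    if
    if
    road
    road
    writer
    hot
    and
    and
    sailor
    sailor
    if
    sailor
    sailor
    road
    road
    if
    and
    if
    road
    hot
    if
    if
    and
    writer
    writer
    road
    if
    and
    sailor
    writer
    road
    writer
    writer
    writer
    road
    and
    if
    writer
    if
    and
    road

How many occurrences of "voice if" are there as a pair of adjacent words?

0

Scanning the 55 overlapping bigram windows for "voice if":
  (none found)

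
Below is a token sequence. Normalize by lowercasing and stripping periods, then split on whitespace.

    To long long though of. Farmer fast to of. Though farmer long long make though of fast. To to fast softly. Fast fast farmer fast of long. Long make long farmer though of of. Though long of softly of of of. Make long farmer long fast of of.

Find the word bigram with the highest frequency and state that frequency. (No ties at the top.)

Bigram frequencies (highest first):
  of of: 4
  long long: 3
  though of: 3
  farmer fast: 2
  fast to: 2
  of though: 2
  … (26 more, each ≤ 2)

"of of", 4 times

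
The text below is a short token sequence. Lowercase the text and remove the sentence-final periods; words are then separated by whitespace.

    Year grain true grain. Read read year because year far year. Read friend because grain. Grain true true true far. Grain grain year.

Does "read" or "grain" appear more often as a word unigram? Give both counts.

"read": 3 occurrences
"grain": 6 occurrences

"grain" (6 vs 3)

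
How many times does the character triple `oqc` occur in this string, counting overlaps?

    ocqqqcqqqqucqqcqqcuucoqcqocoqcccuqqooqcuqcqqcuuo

Sliding a length-3 window over the 48 characters (46 positions):
  position 22–24: oqc
  position 28–30: oqc
  position 37–39: oqc

3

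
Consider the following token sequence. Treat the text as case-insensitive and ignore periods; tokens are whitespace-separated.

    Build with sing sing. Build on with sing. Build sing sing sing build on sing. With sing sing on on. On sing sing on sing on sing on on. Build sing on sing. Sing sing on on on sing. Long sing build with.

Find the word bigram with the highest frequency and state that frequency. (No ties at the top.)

"sing sing", 7 times

Bigram frequencies (highest first):
  sing sing: 7
  on sing: 6
  sing on: 6
  on on: 5
  sing build: 4
  with sing: 3
  … (8 more, each ≤ 2)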